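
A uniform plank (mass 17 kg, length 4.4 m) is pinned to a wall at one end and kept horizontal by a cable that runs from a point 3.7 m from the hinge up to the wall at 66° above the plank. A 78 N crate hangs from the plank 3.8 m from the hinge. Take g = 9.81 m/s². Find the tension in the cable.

Take torques about the hinge: T sin 66° · 3.7 = 17×9.81×2.2 + 78×3.8 = 663.29 N·m.
So T = 663.29 / (0.9135 × 3.7) = 196.23 N.

T ≈ 196 N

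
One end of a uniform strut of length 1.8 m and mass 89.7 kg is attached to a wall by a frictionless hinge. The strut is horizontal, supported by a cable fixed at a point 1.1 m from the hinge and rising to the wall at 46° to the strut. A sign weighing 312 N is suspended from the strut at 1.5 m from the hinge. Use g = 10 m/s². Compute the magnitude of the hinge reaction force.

Take torques about the hinge: T sin 46° · 1.1 = 89.7×10×0.9 + 312×1.5 = 1275.3 N·m.
So T = 1275.3 / (0.7193 × 1.1) = 1611.7 N.
ΣF_x = 0: H_x = T cos 46° = 1119.6 N.
ΣF_y = 0: H_y = (89.7×10 + 312) − T sin 46° = 1209 − 1159.4 = 49.636 N.
|H| = √(H_x² + H_y²) = √((1119.6)² + (49.636)²) = 1120.7 N.

|H| ≈ 1120 N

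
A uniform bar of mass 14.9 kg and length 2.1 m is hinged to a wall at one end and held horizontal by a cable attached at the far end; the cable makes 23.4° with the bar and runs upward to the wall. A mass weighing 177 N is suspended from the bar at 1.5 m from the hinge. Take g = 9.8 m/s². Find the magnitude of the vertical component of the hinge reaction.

|H_y| ≈ 124 N

Take torques about the hinge: T sin 23.4° · 2.1 = 14.9×9.8×1.05 + 177×1.5 = 418.82 N·m.
So T = 418.82 / (0.3971 × 2.1) = 502.18 N.
ΣF_y = 0: H_y = (14.9×9.8 + 177) − T sin 23.4° = 323.02 − 199.44 = 123.58 N.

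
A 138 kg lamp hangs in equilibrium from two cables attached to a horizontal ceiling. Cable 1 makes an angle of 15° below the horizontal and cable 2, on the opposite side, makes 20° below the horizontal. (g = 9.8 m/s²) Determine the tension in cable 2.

T_2 ≈ 2280 N

Weight W = 138 × 9.8 = 1352 N acts straight down.
Horizontal: T_1 cos 15° = T_2 cos 20°  →  T_1 = 0.9728 T_2.
Vertical: T_1 sin 15° + T_2 sin 20° = 1352.
Substituting the horizontal relation into the vertical equation gives 0.5938 T_2 = 1352, so T_2 = 2277 N.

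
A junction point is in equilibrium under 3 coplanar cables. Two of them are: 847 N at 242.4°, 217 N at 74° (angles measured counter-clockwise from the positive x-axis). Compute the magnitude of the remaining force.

F ≈ 636 N

Sum the known components: ΣF_x = -332.6 N, ΣF_y = -542 N.
For equilibrium the remaining force must supply (−ΣF_x, −ΣF_y) = (332.6, 542) N.
Magnitude = √((332.6)² + (542)²) = 635.9 N; direction = atan2(542, 332.6) = 58.5°.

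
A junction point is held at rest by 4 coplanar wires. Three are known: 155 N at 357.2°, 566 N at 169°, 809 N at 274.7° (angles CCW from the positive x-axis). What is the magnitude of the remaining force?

F ≈ 781 N

Sum the known components: ΣF_x = -334.5 N, ΣF_y = -705.9 N.
For equilibrium the remaining force must supply (−ΣF_x, −ΣF_y) = (334.5, 705.9) N.
Magnitude = √((334.5)² + (705.9)²) = 781.1 N; direction = atan2(705.9, 334.5) = 64.6°.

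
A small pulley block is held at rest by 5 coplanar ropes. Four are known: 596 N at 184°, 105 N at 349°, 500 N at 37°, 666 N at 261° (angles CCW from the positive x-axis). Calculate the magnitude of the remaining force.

Sum the known components: ΣF_x = -196.3 N, ΣF_y = -418.5 N.
For equilibrium the remaining force must supply (−ΣF_x, −ΣF_y) = (196.3, 418.5) N.
Magnitude = √((196.3)² + (418.5)²) = 462.3 N; direction = atan2(418.5, 196.3) = 64.9°.

F ≈ 462 N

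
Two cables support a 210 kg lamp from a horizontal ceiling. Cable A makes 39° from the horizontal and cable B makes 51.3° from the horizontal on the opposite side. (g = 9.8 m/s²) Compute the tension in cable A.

T_A ≈ 1290 N

Weight W = 210 × 9.8 = 2058 N acts straight down.
Horizontal: T_A cos 39° = T_B cos 51.3°  →  T_B = 1.243 T_A.
Vertical: T_A sin 39° + T_B sin 51.3° = 2058.
Substituting the horizontal relation into the vertical equation gives 1.599 T_A = 2058, so T_A = 1287 N.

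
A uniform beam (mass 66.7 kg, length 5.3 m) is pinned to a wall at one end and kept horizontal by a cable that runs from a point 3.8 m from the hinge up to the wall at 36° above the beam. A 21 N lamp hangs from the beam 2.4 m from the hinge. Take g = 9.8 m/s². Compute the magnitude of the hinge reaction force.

|H| ≈ 678 N

Take torques about the hinge: T sin 36° · 3.8 = 66.7×9.8×2.65 + 21×2.4 = 1782.6 N·m.
So T = 1782.6 / (0.5878 × 3.8) = 798.09 N.
ΣF_x = 0: H_x = T cos 36° = 645.67 N.
ΣF_y = 0: H_y = (66.7×9.8 + 21) − T sin 36° = 674.66 − 469.11 = 205.56 N.
|H| = √(H_x² + H_y²) = √((645.67)² + (205.56)²) = 677.6 N.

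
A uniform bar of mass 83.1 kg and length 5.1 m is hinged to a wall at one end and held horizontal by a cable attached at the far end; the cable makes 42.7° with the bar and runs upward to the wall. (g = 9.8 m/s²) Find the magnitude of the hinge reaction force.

|H| ≈ 600 N

Take torques about the hinge: T sin 42.7° · 5.1 = 83.1×9.8×2.55 = 2076.7 N·m.
So T = 2076.7 / (0.6782 × 5.1) = 600.43 N.
ΣF_x = 0: H_x = T cos 42.7° = 441.27 N.
ΣF_y = 0: H_y = (83.1×9.8) − T sin 42.7° = 814.38 − 407.19 = 407.19 N.
|H| = √(H_x² + H_y²) = √((441.27)² + (407.19)²) = 600.43 N.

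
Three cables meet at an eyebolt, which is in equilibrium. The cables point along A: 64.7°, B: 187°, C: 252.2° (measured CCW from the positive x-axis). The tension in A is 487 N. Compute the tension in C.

Resolve: ΣF_x = 487 cos 64.7° + T_B cos 187° + T_C cos 252.2° = 0.
        ΣF_y = 487 sin 64.7° + T_B sin 187° + T_C sin 252.2° = 0.
The known terms sum to (208.1, 440.3) N, so -0.9925 T_B − 0.3057 T_C = -208.1 and -0.1219 T_B − 0.9521 T_C = -440.3.
Solving simultaneously: T_B = 70.02 N, T_C = 453.5 N.

T_C ≈ 453 N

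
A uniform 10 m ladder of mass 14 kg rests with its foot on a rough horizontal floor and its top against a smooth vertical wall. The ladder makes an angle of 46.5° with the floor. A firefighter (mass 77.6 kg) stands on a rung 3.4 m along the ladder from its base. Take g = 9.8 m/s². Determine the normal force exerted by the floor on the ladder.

ΣF_y = 0: N_floor = 14×9.8 + 77.6×9.8 = 897.68 N.

N_floor ≈ 898 N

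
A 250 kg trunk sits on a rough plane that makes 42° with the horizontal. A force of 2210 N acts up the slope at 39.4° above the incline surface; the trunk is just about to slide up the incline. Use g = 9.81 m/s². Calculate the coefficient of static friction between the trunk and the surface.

μ ≈ 0.159

On the verge of sliding up the incline, friction is at its maximum μN and acts down the slope.
Perpendicular to incline: N = W cos 42° − P sin 39.4° = 1823 − 1403 = 419.8 N.
Along incline: P cos 39.4° − μN = W sin 42° → μ = −(W sin 42° − P cos 39.4°) / N = 0.1589.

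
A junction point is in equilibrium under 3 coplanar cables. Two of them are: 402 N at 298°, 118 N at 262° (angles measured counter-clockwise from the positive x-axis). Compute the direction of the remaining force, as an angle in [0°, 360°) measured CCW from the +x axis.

θ ≈ 110°

Sum the known components: ΣF_x = 172.3 N, ΣF_y = -471.8 N.
For equilibrium the remaining force must supply (−ΣF_x, −ΣF_y) = (-172.3, 471.8) N.
Magnitude = √((-172.3)² + (471.8)²) = 502.3 N; direction = atan2(471.8, -172.3) = 110.1°.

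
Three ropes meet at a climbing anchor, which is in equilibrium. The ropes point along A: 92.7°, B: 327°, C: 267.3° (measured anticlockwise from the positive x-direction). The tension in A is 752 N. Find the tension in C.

Resolve: ΣF_x = 752 cos 92.7° + T_B cos 327° + T_C cos 267.3° = 0.
        ΣF_y = 752 sin 92.7° + T_B sin 327° + T_C sin 267.3° = 0.
The known terms sum to (-35.42, 751.2) N, so 0.8387 T_B − 0.0471 T_C = 35.42 and -0.5446 T_B − 0.9989 T_C = -751.2.
Solving simultaneously: T_B = 81.97 N, T_C = 707.3 N.

T_C ≈ 707 N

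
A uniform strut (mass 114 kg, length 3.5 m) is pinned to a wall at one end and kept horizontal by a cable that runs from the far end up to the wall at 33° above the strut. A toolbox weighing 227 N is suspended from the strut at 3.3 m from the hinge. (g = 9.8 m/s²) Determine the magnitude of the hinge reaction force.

Take torques about the hinge: T sin 33° · 3.5 = 114×9.8×1.75 + 227×3.3 = 2704.2 N·m.
So T = 2704.2 / (0.5446 × 3.5) = 1418.6 N.
ΣF_x = 0: H_x = T cos 33° = 1189.7 N.
ΣF_y = 0: H_y = (114×9.8 + 227) − T sin 33° = 1344.2 − 772.63 = 571.57 N.
|H| = √(H_x² + H_y²) = √((1189.7)² + (571.57)²) = 1319.9 N.

|H| ≈ 1320 N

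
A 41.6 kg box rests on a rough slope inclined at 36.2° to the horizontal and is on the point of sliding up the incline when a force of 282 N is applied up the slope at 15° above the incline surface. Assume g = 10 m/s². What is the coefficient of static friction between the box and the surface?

μ ≈ 0.102

On the verge of sliding up the incline, friction is at its maximum μN and acts down the slope.
Perpendicular to incline: N = W cos 36.2° − P sin 15° = 335.7 − 72.99 = 262.7 N.
Along incline: P cos 15° − μN = W sin 36.2° → μ = −(W sin 36.2° − P cos 15°) / N = 0.1016.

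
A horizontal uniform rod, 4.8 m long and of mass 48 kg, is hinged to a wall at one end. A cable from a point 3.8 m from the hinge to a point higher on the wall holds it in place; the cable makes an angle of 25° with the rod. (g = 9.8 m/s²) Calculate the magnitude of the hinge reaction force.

|H| ≈ 660 N

Take torques about the hinge: T sin 25° · 3.8 = 48×9.8×2.4 = 1129 N·m.
So T = 1129 / (0.4226 × 3.8) = 702.99 N.
ΣF_x = 0: H_x = T cos 25° = 637.12 N.
ΣF_y = 0: H_y = (48×9.8) − T sin 25° = 470.4 − 297.09 = 173.31 N.
|H| = √(H_x² + H_y²) = √((637.12)² + (173.31)²) = 660.27 N.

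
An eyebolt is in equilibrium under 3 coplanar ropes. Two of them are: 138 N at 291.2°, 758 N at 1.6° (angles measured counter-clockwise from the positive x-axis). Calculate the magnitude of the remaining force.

Sum the known components: ΣF_x = 807.6 N, ΣF_y = -107.5 N.
For equilibrium the remaining force must supply (−ΣF_x, −ΣF_y) = (-807.6, 107.5) N.
Magnitude = √((-807.6)² + (107.5)²) = 814.7 N; direction = atan2(107.5, -807.6) = 172.4°.

F ≈ 815 N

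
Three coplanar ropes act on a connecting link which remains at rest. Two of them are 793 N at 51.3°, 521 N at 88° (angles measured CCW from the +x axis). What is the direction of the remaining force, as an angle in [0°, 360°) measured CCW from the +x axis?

Sum the known components: ΣF_x = 514 N, ΣF_y = 1140 N.
For equilibrium the remaining force must supply (−ΣF_x, −ΣF_y) = (-514, -1140) N.
Magnitude = √((-514)² + (-1140)²) = 1250 N; direction = atan2(-1140, -514) = 245.7°.

θ ≈ 246°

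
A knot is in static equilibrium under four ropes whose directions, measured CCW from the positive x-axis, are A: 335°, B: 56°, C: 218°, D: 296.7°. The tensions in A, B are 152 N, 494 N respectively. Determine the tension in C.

Resolve: ΣF_x = 152 cos 335° + 494 cos 56° + T_C cos 218° + T_D cos 296.7° = 0.
        ΣF_y = 152 sin 335° + 494 sin 56° + T_C sin 218° + T_D sin 296.7° = 0.
The known terms sum to (414, 345.3) N, so -0.7880 T_C + 0.4493 T_D = -414 and -0.6157 T_C − 0.8934 T_D = -345.3.
Solving simultaneously: T_C = 535.4 N, T_D = 17.56 N.

T_C ≈ 535 N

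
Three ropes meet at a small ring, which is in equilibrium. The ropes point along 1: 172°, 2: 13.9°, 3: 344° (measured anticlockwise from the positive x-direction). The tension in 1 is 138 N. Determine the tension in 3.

T_3 ≈ 103 N

Resolve: ΣF_x = 138 cos 172° + T_2 cos 13.9° + T_3 cos 344° = 0.
        ΣF_y = 138 sin 172° + T_2 sin 13.9° + T_3 sin 344° = 0.
The known terms sum to (-136.7, 19.21) N, so 0.9707 T_2 + 0.9613 T_3 = 136.7 and 0.2402 T_2 − 0.2756 T_3 = -19.21.
Solving simultaneously: T_2 = 38.53 N, T_3 = 103.3 N.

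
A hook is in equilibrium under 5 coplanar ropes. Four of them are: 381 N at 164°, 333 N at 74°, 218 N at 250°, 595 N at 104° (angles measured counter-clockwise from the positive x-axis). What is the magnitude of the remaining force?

F ≈ 938 N

Sum the known components: ΣF_x = -493 N, ΣF_y = 797.6 N.
For equilibrium the remaining force must supply (−ΣF_x, −ΣF_y) = (493, -797.6) N.
Magnitude = √((493)² + (-797.6)²) = 937.6 N; direction = atan2(-797.6, 493) = 301.7°.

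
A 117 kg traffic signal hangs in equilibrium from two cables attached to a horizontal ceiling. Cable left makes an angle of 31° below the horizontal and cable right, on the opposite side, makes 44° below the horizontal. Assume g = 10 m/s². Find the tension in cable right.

T_right ≈ 1040 N

Weight W = 117 × 10 = 1170 N acts straight down.
Horizontal: T_left cos 31° = T_right cos 44°  →  T_left = 0.8392 T_right.
Vertical: T_left sin 31° + T_right sin 44° = 1170.
Substituting the horizontal relation into the vertical equation gives 1.127 T_right = 1170, so T_right = 1038 N.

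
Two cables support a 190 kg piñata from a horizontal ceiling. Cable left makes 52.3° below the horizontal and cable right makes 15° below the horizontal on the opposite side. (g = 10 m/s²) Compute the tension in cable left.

T_left ≈ 1990 N

Weight W = 190 × 10 = 1900 N acts straight down.
Horizontal: T_left cos 52.3° = T_right cos 15°  →  T_right = 0.6331 T_left.
Vertical: T_left sin 52.3° + T_right sin 15° = 1900.
Substituting the horizontal relation into the vertical equation gives 0.9551 T_left = 1900, so T_left = 1989 N.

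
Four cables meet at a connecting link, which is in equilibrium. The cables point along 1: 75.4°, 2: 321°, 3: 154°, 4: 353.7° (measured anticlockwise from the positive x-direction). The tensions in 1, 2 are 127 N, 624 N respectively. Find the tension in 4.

T_4 ≈ 47.1 N

Resolve: ΣF_x = 127 cos 75.4° + 624 cos 321° + T_3 cos 154° + T_4 cos 353.7° = 0.
        ΣF_y = 127 sin 75.4° + 624 sin 321° + T_3 sin 154° + T_4 sin 353.7° = 0.
The known terms sum to (517, -269.8) N, so -0.8988 T_3 + 0.9940 T_4 = -517 and 0.4384 T_3 − 0.1097 T_4 = 269.8.
Solving simultaneously: T_3 = 627.2 N, T_4 = 47.09 N.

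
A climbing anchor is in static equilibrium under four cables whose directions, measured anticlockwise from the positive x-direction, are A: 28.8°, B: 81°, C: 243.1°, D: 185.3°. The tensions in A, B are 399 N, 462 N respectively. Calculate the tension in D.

Resolve: ΣF_x = 399 cos 28.8° + 462 cos 81° + T_C cos 243.1° + T_D cos 185.3° = 0.
        ΣF_y = 399 sin 28.8° + 462 sin 81° + T_C sin 243.1° + T_D sin 185.3° = 0.
The known terms sum to (421.9, 648.5) N, so -0.4524 T_C − 0.9957 T_D = -421.9 and -0.8918 T_C − 0.0924 T_D = -648.5.
Solving simultaneously: T_C = 717.1 N, T_D = 97.91 N.

T_D ≈ 97.9 N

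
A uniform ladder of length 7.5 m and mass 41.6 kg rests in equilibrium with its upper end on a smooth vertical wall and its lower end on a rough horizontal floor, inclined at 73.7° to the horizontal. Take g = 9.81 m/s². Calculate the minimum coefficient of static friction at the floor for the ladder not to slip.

ΣF_y = 0: N_floor = 41.6×9.81 = 408.1 N.
Torques about the foot: N_wall · 7.5 sin 73.7° = 41.6×9.81×3.75 cos 73.7° → N_wall = 59.668 N.
ΣF_x = 0: f_floor = N_wall = 59.668 N.
μ_min = f_floor / N_floor = 59.668 / 408.1 = 0.1462.

μ_min ≈ 0.146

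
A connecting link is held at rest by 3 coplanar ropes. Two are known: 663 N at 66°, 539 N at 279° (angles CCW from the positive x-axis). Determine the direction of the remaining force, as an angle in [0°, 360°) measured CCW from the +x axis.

Sum the known components: ΣF_x = 354 N, ΣF_y = 73.32 N.
For equilibrium the remaining force must supply (−ΣF_x, −ΣF_y) = (-354, -73.32) N.
Magnitude = √((-354)² + (-73.32)²) = 361.5 N; direction = atan2(-73.32, -354) = 191.7°.

θ ≈ 192°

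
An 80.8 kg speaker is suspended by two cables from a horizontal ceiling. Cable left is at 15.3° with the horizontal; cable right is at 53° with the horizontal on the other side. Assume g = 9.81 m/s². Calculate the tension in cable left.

Weight W = 80.8 × 9.81 = 792.6 N acts straight down.
Horizontal: T_left cos 15.3° = T_right cos 53°  →  T_right = 1.603 T_left.
Vertical: T_left sin 15.3° + T_right sin 53° = 792.6.
Substituting the horizontal relation into the vertical equation gives 1.544 T_left = 792.6, so T_left = 513.4 N.

T_left ≈ 513 N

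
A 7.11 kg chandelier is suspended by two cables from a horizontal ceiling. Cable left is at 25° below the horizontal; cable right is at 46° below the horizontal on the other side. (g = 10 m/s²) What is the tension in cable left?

T_left ≈ 52.2 N

Weight W = 7.11 × 10 = 71.1 N acts straight down.
Horizontal: T_left cos 25° = T_right cos 46°  →  T_right = 1.305 T_left.
Vertical: T_left sin 25° + T_right sin 46° = 71.1.
Substituting the horizontal relation into the vertical equation gives 1.361 T_left = 71.1, so T_left = 52.24 N.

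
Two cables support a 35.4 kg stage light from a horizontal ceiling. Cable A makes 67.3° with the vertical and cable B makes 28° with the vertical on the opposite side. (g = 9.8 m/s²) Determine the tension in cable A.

Angles from the horizontal: cable A is 90° − 67.3° = 22.7°, cable B is 90° − 28° = 62°.
Weight W = 35.4 × 9.8 = 346.9 N acts straight down.
Horizontal: T_A cos 22.7° = T_B cos 62°  →  T_B = 1.965 T_A.
Vertical: T_A sin 22.7° + T_B sin 62° = 346.9.
Substituting the horizontal relation into the vertical equation gives 2.121 T_A = 346.9, so T_A = 163.6 N.

T_A ≈ 164 N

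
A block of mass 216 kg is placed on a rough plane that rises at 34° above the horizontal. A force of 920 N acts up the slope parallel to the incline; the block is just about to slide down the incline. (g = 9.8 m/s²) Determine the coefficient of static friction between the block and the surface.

μ ≈ 0.150

On the verge of sliding down the incline, friction is at its maximum μN and acts up the slope.
Perpendicular to incline: N = W cos 34° − P sin 0° = 1755 − 0 = 1755 N.
Along incline: P cos 0° + μN = W sin 34° → μ = (W sin 34° − P cos 0°) / N = 0.1503.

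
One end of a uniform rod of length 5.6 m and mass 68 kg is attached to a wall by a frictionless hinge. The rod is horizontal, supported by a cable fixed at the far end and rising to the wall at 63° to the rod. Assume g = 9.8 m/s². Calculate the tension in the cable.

Take torques about the hinge: T sin 63° · 5.6 = 68×9.8×2.8 = 1865.9 N·m.
So T = 1865.9 / (0.8910 × 5.6) = 373.96 N.

T ≈ 374 N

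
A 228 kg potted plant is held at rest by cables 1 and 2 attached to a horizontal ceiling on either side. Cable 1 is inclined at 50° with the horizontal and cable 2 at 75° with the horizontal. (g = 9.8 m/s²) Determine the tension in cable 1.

T_1 ≈ 706 N

Weight W = 228 × 9.8 = 2234 N acts straight down.
Horizontal: T_1 cos 50° = T_2 cos 75°  →  T_2 = 2.484 T_1.
Vertical: T_1 sin 50° + T_2 sin 75° = 2234.
Substituting the horizontal relation into the vertical equation gives 3.165 T_1 = 2234, so T_1 = 706 N.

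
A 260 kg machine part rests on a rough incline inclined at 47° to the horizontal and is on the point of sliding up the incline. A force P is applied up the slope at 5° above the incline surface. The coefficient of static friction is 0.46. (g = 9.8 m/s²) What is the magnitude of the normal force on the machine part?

N ≈ 1510 N

On the verge of sliding up the incline, friction equals μN and acts down the slope.
Perpendicular: N + P sin 5° = W cos 47° = 1738 N.
Along incline: P cos 5° = W sin 47° + μN  with W sin 47° = 1863 N.
Solving the pair for P and N: P = 2570 N, N = 1514 N (and f = μN = 696.3 N).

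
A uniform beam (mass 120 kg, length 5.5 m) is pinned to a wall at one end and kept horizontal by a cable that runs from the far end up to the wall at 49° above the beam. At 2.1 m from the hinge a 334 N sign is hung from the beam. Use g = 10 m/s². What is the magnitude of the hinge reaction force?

|H| ≈ 1020 N

Take torques about the hinge: T sin 49° · 5.5 = 120×10×2.75 + 334×2.1 = 4001.4 N·m.
So T = 4001.4 / (0.7547 × 5.5) = 963.98 N.
ΣF_x = 0: H_x = T cos 49° = 632.43 N.
ΣF_y = 0: H_y = (120×10 + 334) − T sin 49° = 1534 − 727.53 = 806.47 N.
|H| = √(H_x² + H_y²) = √((632.43)² + (806.47)²) = 1024.9 N.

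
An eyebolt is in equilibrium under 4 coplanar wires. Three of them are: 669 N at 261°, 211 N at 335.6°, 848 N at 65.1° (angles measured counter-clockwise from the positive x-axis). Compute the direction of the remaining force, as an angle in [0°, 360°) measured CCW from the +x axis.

θ ≈ 183°

Sum the known components: ΣF_x = 444.5 N, ΣF_y = 21.24 N.
For equilibrium the remaining force must supply (−ΣF_x, −ΣF_y) = (-444.5, -21.24) N.
Magnitude = √((-444.5)² + (-21.24)²) = 445 N; direction = atan2(-21.24, -444.5) = 182.7°.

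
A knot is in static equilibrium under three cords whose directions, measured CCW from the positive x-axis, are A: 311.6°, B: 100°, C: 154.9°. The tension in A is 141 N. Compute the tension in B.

Resolve: ΣF_x = 141 cos 311.6° + T_B cos 100° + T_C cos 154.9° = 0.
        ΣF_y = 141 sin 311.6° + T_B sin 100° + T_C sin 154.9° = 0.
The known terms sum to (93.61, -105.4) N, so -0.1736 T_B − 0.9056 T_C = -93.61 and 0.9848 T_B + 0.4242 T_C = 105.4.
Solving simultaneously: T_B = 68.17 N, T_C = 90.30 N.

T_B ≈ 68.2 N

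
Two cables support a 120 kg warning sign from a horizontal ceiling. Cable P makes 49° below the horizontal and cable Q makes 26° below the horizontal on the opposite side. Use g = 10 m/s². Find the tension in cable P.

T_P ≈ 1120 N

Weight W = 120 × 10 = 1200 N acts straight down.
Horizontal: T_P cos 49° = T_Q cos 26°  →  T_Q = 0.7299 T_P.
Vertical: T_P sin 49° + T_Q sin 26° = 1200.
Substituting the horizontal relation into the vertical equation gives 1.075 T_P = 1200, so T_P = 1117 N.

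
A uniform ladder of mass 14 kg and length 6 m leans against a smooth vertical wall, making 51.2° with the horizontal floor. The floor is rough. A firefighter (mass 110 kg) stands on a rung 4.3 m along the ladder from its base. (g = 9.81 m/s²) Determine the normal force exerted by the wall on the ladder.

N_wall ≈ 677 N

Torques about the foot: N_wall · 6 sin 51.2° = 14×9.81×3 cos 51.2° + 110×9.81×4.3 cos 51.2° → N_wall = 677.01 N.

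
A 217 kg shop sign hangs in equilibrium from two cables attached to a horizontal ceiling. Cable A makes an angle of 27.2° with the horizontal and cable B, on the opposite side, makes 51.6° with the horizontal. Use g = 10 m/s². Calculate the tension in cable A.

T_A ≈ 1370 N

Weight W = 217 × 10 = 2170 N acts straight down.
Horizontal: T_A cos 27.2° = T_B cos 51.6°  →  T_B = 1.432 T_A.
Vertical: T_A sin 27.2° + T_B sin 51.6° = 2170.
Substituting the horizontal relation into the vertical equation gives 1.579 T_A = 2170, so T_A = 1374 N.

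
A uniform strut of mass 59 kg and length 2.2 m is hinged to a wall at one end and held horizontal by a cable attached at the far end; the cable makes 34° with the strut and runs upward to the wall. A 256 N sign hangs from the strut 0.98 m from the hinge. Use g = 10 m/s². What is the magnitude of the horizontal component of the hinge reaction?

Take torques about the hinge: T sin 34° · 2.2 = 59×10×1.1 + 256×0.98 = 899.88 N·m.
So T = 899.88 / (0.5592 × 2.2) = 731.48 N.
ΣF_x = 0: H_x = T cos 34° = 606.42 N.

H_x ≈ 606 N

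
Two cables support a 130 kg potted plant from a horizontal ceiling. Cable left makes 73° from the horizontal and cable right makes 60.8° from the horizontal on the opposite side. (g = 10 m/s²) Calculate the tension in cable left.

T_left ≈ 879 N

Weight W = 130 × 10 = 1300 N acts straight down.
Horizontal: T_left cos 73° = T_right cos 60.8°  →  T_right = 0.5993 T_left.
Vertical: T_left sin 73° + T_right sin 60.8° = 1300.
Substituting the horizontal relation into the vertical equation gives 1.479 T_left = 1300, so T_left = 878.7 N.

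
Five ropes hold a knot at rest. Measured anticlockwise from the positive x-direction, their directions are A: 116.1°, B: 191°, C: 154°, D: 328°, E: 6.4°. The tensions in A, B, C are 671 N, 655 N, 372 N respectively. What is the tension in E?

T_E ≈ 211 N

Resolve: ΣF_x = 671 cos 116.1° + 655 cos 191° + 372 cos 154° + T_D cos 328° + T_E cos 6.4° = 0.
        ΣF_y = 671 sin 116.1° + 655 sin 191° + 372 sin 154° + T_D sin 328° + T_E sin 6.4° = 0.
The known terms sum to (-1273, 640.7) N, so 0.8480 T_D + 0.9938 T_E = 1273 and -0.5299 T_D + 0.1115 T_E = -640.7.
Solving simultaneously: T_D = 1253 N, T_E = 210.9 N.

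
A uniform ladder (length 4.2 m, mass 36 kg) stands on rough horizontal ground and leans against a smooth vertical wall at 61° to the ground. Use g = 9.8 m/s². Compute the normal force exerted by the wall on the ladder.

Torques about the foot: N_wall · 4.2 sin 61° = 36×9.8×2.1 cos 61° → N_wall = 97.78 N.

N_wall ≈ 97.8 N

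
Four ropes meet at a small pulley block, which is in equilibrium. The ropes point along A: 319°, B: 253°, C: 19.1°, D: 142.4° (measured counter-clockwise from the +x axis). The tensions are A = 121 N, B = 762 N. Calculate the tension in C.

T_C ≈ 862 N

Resolve: ΣF_x = 121 cos 319° + 762 cos 253° + T_C cos 19.1° + T_D cos 142.4° = 0.
        ΣF_y = 121 sin 319° + 762 sin 253° + T_C sin 19.1° + T_D sin 142.4° = 0.
The known terms sum to (-131.5, -808.1) N, so 0.9449 T_C − 0.7923 T_D = 131.5 and 0.3272 T_C + 0.6101 T_D = 808.1.
Solving simultaneously: T_C = 862 N, T_D = 862.1 N.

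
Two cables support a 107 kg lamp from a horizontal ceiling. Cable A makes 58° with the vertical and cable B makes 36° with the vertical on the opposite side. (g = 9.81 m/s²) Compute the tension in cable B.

T_B ≈ 892 N

Angles from the horizontal: cable A is 90° − 58° = 32°, cable B is 90° − 36° = 54°.
Weight W = 107 × 9.81 = 1050 N acts straight down.
Horizontal: T_A cos 32° = T_B cos 54°  →  T_A = 0.6931 T_B.
Vertical: T_A sin 32° + T_B sin 54° = 1050.
Substituting the horizontal relation into the vertical equation gives 1.176 T_B = 1050, so T_B = 892.3 N.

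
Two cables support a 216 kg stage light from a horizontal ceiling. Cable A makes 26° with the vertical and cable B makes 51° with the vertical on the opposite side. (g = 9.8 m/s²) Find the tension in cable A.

Angles from the horizontal: cable A is 90° − 26° = 64°, cable B is 90° − 51° = 39°.
Weight W = 216 × 9.8 = 2117 N acts straight down.
Horizontal: T_A cos 64° = T_B cos 39°  →  T_B = 0.5641 T_A.
Vertical: T_A sin 64° + T_B sin 39° = 2117.
Substituting the horizontal relation into the vertical equation gives 1.254 T_A = 2117, so T_A = 1688 N.

T_A ≈ 1690 N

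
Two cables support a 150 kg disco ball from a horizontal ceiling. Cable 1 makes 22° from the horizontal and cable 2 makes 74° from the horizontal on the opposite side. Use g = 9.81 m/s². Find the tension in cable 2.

T_2 ≈ 1370 N

Weight W = 150 × 9.81 = 1472 N acts straight down.
Horizontal: T_1 cos 22° = T_2 cos 74°  →  T_1 = 0.2973 T_2.
Vertical: T_1 sin 22° + T_2 sin 74° = 1472.
Substituting the horizontal relation into the vertical equation gives 1.073 T_2 = 1472, so T_2 = 1372 N.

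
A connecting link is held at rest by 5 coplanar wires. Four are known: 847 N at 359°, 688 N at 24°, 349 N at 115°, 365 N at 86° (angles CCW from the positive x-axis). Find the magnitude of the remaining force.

F ≈ 1650 N

Sum the known components: ΣF_x = 1353 N, ΣF_y = 945.5 N.
For equilibrium the remaining force must supply (−ΣF_x, −ΣF_y) = (-1353, -945.5) N.
Magnitude = √((-1353)² + (-945.5)²) = 1651 N; direction = atan2(-945.5, -1353) = 214.9°.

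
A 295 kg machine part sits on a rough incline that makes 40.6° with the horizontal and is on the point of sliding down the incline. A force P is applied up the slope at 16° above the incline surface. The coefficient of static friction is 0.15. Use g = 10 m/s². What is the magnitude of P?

On the verge of sliding down the incline, friction equals μN and acts up the slope.
Perpendicular: N + P sin 16° = W cos 40.6° = 2240 N.
Along incline: P cos 16° + μN = W sin 40.6° with W sin 40.6° = 1920 N.
Solving the pair for P and N: P = 1722 N, N = 1765 N (and f = μN = 264.8 N).

P ≈ 1720 N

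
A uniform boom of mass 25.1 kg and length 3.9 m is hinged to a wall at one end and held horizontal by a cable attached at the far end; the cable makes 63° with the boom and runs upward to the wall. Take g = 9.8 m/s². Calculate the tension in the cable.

Take torques about the hinge: T sin 63° · 3.9 = 25.1×9.8×1.95 = 479.66 N·m.
So T = 479.66 / (0.8910 × 3.9) = 138.03 N.

T ≈ 138 N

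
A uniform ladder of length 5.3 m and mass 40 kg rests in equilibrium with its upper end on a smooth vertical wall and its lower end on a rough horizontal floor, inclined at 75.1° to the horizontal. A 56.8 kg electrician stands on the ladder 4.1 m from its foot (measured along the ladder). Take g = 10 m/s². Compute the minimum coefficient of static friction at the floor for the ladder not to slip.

μ_min ≈ 0.176

ΣF_y = 0: N_floor = 40×10 + 56.8×10 = 968 N.
Torques about the foot: N_wall · 5.3 sin 75.1° = 40×10×2.65 cos 75.1° + 56.8×10×4.1 cos 75.1° → N_wall = 170.13 N.
ΣF_x = 0: f_floor = N_wall = 170.13 N.
μ_min = f_floor / N_floor = 170.13 / 968 = 0.1758.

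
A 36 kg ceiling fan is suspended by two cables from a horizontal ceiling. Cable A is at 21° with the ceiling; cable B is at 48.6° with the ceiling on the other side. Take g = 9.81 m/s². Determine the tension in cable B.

T_B ≈ 352 N

Weight W = 36 × 9.81 = 353.2 N acts straight down.
Horizontal: T_A cos 21° = T_B cos 48.6°  →  T_A = 0.7084 T_B.
Vertical: T_A sin 21° + T_B sin 48.6° = 353.2.
Substituting the horizontal relation into the vertical equation gives 1.004 T_B = 353.2, so T_B = 351.8 N.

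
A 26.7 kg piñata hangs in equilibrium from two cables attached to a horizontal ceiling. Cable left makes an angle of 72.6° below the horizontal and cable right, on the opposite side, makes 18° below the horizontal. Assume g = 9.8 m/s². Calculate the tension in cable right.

Weight W = 26.7 × 9.8 = 261.7 N acts straight down.
Horizontal: T_left cos 72.6° = T_right cos 18°  →  T_left = 3.18 T_right.
Vertical: T_left sin 72.6° + T_right sin 18° = 261.7.
Substituting the horizontal relation into the vertical equation gives 3.344 T_right = 261.7, so T_right = 78.25 N.

T_right ≈ 78.3 N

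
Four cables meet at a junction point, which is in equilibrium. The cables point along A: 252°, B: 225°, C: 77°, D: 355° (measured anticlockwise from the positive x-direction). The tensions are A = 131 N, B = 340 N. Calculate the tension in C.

T_C ≈ 392 N

Resolve: ΣF_x = 131 cos 252° + 340 cos 225° + T_C cos 77° + T_D cos 355° = 0.
        ΣF_y = 131 sin 252° + 340 sin 225° + T_C sin 77° + T_D sin 355° = 0.
The known terms sum to (-280.9, -365) N, so 0.2250 T_C + 0.9962 T_D = 280.9 and 0.9744 T_C − 0.0872 T_D = 365.
Solving simultaneously: T_C = 391.9 N, T_D = 193.5 N.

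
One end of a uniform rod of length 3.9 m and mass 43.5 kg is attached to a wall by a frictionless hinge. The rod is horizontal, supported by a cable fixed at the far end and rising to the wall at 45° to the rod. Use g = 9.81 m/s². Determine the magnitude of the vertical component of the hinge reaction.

Take torques about the hinge: T sin 45° · 3.9 = 43.5×9.81×1.95 = 832.13 N·m.
So T = 832.13 / (0.7071 × 3.9) = 301.75 N.
ΣF_y = 0: H_y = (43.5×9.81) − T sin 45° = 426.74 − 213.37 = 213.37 N.

|H_y| ≈ 213 N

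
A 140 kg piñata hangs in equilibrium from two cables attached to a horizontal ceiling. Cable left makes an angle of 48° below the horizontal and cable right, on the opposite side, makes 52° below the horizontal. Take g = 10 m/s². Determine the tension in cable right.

Weight W = 140 × 10 = 1400 N acts straight down.
Horizontal: T_left cos 48° = T_right cos 52°  →  T_left = 0.9201 T_right.
Vertical: T_left sin 48° + T_right sin 52° = 1400.
Substituting the horizontal relation into the vertical equation gives 1.472 T_right = 1400, so T_right = 951.2 N.

T_right ≈ 951 N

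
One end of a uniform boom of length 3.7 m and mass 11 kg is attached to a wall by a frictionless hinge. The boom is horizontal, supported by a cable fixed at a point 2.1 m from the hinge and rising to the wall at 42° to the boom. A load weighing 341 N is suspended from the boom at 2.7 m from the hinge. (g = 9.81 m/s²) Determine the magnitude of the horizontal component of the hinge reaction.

H_x ≈ 593 N

Take torques about the hinge: T sin 42° · 2.1 = 11×9.81×1.85 + 341×2.7 = 1120.3 N·m.
So T = 1120.3 / (0.6691 × 2.1) = 797.29 N.
ΣF_x = 0: H_x = T cos 42° = 592.5 N.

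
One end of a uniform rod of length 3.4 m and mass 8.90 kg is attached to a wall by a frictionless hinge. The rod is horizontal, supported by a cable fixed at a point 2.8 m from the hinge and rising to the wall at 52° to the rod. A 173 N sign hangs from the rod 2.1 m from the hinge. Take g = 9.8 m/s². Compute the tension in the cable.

T ≈ 232 N

Take torques about the hinge: T sin 52° · 2.8 = 8.90×9.8×1.7 + 173×2.1 = 511.57 N·m.
So T = 511.57 / (0.7880 × 2.8) = 231.86 N.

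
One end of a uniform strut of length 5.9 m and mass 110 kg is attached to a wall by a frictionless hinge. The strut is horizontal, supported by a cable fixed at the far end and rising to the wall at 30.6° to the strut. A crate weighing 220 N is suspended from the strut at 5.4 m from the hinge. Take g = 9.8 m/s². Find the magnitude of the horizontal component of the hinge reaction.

Take torques about the hinge: T sin 30.6° · 5.9 = 110×9.8×2.95 + 220×5.4 = 4368.1 N·m.
So T = 4368.1 / (0.5090 × 5.9) = 1454.4 N.
ΣF_x = 0: H_x = T cos 30.6° = 1251.9 N.

H_x ≈ 1250 N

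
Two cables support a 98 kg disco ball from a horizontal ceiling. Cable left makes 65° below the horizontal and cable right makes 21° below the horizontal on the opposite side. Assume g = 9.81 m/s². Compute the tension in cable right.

T_right ≈ 407 N

Weight W = 98 × 9.81 = 961.4 N acts straight down.
Horizontal: T_left cos 65° = T_right cos 21°  →  T_left = 2.209 T_right.
Vertical: T_left sin 65° + T_right sin 21° = 961.4.
Substituting the horizontal relation into the vertical equation gives 2.36 T_right = 961.4, so T_right = 407.3 N.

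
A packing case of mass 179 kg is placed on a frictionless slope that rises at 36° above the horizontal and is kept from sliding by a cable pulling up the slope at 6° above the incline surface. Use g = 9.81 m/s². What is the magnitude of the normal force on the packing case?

N ≈ 1310 N

Take axes along and perpendicular to the incline. Weight components: W sin 36° = 1032 N down-slope, W cos 36° = 1421 N into the surface.
Along incline: T cos 6° = W sin 36° → T = 1038 N.
Perpendicular: N = W cos 36° − T sin 6° = 1312 N.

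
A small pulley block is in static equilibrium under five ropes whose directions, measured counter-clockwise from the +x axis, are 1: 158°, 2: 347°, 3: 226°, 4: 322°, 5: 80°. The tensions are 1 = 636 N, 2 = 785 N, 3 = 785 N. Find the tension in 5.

Resolve: ΣF_x = 636 cos 158° + 785 cos 347° + 785 cos 226° + T_4 cos 322° + T_5 cos 80° = 0.
        ΣF_y = 636 sin 158° + 785 sin 347° + 785 sin 226° + T_4 sin 322° + T_5 sin 80° = 0.
The known terms sum to (-370.1, -503) N, so 0.7880 T_4 + 0.1736 T_5 = 370.1 and -0.6157 T_4 + 0.9848 T_5 = 503.
Solving simultaneously: T_4 = 313.9 N, T_5 = 707 N.

T_5 ≈ 707 N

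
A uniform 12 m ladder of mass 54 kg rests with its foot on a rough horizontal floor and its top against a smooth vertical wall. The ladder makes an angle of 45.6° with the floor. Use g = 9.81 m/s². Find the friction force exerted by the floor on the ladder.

Torques about the foot: N_wall · 12 sin 45.6° = 54×9.81×6 cos 45.6° → N_wall = 259.38 N.
ΣF_x = 0: f_floor = N_wall = 259.38 N.

f ≈ 259 N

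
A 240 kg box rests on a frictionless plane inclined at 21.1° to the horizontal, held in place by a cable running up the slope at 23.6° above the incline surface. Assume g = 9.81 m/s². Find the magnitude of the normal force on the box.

Take axes along and perpendicular to the incline. Weight components: W sin 21.1° = 847.6 N down-slope, W cos 21.1° = 2197 N into the surface.
Along incline: T cos 23.6° = W sin 21.1° → T = 924.9 N.
Perpendicular: N = W cos 21.1° − T sin 23.6° = 1826 N.

N ≈ 1830 N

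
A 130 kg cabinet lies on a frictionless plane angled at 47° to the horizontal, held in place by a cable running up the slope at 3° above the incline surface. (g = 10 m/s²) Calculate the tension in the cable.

T ≈ 952 N

Take axes along and perpendicular to the incline. Weight components: W sin 47° = 950.8 N down-slope, W cos 47° = 886.6 N into the surface.
Along incline: T cos 3° = W sin 47° → T = 952.1 N.
Perpendicular: N = W cos 47° − T sin 3° = 836.8 N.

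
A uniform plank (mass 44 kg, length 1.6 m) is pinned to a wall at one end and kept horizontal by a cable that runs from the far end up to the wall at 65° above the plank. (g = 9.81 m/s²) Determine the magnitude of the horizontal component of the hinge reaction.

H_x ≈ 101 N

Take torques about the hinge: T sin 65° · 1.6 = 44×9.81×0.8 = 345.31 N·m.
So T = 345.31 / (0.9063 × 1.6) = 238.13 N.
ΣF_x = 0: H_x = T cos 65° = 100.64 N.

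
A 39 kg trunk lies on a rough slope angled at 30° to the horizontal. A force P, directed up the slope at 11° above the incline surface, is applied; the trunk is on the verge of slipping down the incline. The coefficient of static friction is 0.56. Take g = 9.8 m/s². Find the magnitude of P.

On the verge of sliding down the incline, friction equals μN and acts up the slope.
Perpendicular: N + P sin 11° = W cos 30° = 331 N.
Along incline: P cos 11° + μN = W sin 30° with W sin 30° = 191.1 N.
Solving the pair for P and N: P = 6.565 N, N = 329.7 N (and f = μN = 184.7 N).

P ≈ 6.56 N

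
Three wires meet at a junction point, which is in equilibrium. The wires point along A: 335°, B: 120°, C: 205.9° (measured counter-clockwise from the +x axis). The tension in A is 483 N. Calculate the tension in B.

T_B ≈ 376 N

Resolve: ΣF_x = 483 cos 335° + T_B cos 120° + T_C cos 205.9° = 0.
        ΣF_y = 483 sin 335° + T_B sin 120° + T_C sin 205.9° = 0.
The known terms sum to (437.7, -204.1) N, so -0.5000 T_B − 0.8996 T_C = -437.7 and 0.8660 T_B − 0.4368 T_C = 204.1.
Solving simultaneously: T_B = 375.8 N, T_C = 277.7 N.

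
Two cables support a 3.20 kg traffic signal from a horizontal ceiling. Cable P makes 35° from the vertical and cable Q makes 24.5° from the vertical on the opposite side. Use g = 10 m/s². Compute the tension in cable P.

T_P ≈ 15.4 N

Angles from the horizontal: cable P is 90° − 35° = 55°, cable Q is 90° − 24.5° = 65.5°.
Weight W = 3.20 × 10 = 32 N acts straight down.
Horizontal: T_P cos 55° = T_Q cos 65.5°  →  T_Q = 1.383 T_P.
Vertical: T_P sin 55° + T_Q sin 65.5° = 32.
Substituting the horizontal relation into the vertical equation gives 2.078 T_P = 32, so T_P = 15.4 N.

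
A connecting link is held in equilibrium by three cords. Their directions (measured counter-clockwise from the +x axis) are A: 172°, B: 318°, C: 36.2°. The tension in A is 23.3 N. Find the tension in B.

T_B ≈ 16.6 N

Resolve: ΣF_x = 23.3 cos 172° + T_B cos 318° + T_C cos 36.2° = 0.
        ΣF_y = 23.3 sin 172° + T_B sin 318° + T_C sin 36.2° = 0.
The known terms sum to (-23.07, 3.243) N, so 0.7431 T_B + 0.8070 T_C = 23.07 and -0.6691 T_B + 0.5906 T_C = -3.243.
Solving simultaneously: T_B = 16.59 N, T_C = 13.31 N.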